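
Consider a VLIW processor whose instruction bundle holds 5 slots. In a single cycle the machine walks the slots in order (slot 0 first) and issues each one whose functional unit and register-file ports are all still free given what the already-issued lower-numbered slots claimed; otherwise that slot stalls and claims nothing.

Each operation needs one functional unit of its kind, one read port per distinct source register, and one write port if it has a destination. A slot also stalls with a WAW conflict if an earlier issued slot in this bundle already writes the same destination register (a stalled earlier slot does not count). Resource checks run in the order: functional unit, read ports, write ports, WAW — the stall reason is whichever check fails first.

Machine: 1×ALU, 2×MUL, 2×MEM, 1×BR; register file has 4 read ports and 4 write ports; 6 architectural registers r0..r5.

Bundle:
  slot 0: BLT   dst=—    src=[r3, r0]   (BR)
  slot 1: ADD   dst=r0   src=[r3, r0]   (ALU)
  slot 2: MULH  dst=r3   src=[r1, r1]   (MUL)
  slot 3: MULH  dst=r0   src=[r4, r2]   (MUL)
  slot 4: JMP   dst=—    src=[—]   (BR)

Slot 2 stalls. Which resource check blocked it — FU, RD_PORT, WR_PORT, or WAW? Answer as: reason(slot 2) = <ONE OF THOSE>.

(0) want 1×BR +2rd +0wr — yes → AL1|MU2|ME2|BR0|rd2|wr4
(1) want 1×ALU +2rd +1wr — yes → AL0|MU2|ME2|BR0|rd0|wr3
(2) want 1×MUL +1rd +1wr — RD_PORT → AL0|MU2|ME2|BR0|rd0|wr3
(3) want 1×MUL +2rd +1wr — RD_PORT → AL0|MU2|ME2|BR0|rd0|wr3
(4) want 1×BR +0rd +0wr — FU → AL0|MU2|ME2|BR0|rd0|wr3

reason(slot 2) = RD_PORT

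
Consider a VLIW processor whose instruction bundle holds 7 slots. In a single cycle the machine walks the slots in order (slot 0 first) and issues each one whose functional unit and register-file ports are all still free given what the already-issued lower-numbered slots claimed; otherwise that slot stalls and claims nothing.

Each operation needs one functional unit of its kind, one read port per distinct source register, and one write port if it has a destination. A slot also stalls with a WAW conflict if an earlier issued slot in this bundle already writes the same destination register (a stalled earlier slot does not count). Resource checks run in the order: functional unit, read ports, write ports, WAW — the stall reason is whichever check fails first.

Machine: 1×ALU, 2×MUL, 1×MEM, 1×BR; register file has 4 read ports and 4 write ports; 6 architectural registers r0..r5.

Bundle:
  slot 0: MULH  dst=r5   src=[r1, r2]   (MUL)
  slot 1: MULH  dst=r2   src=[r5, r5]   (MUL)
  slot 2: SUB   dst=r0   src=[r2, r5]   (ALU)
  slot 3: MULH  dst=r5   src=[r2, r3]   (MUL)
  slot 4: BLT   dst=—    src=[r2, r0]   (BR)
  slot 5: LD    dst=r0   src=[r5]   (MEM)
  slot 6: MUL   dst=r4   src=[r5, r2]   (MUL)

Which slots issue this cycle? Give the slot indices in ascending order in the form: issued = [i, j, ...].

issued = [0, 1, 5]

  0. MUL→r5 ⇒ go  {1A/1Mu/1Ld/1B | 2r 3w}
  1. MUL→r2 ⇒ go  {1A/0Mu/1Ld/1B | 1r 2w}
  2. ALU→r0 ⇒ no(RD_PORT)  {1A/0Mu/1Ld/1B | 1r 2w}
  3. MUL→r5 ⇒ no(FU)  {1A/0Mu/1Ld/1B | 1r 2w}
  4. BR ⇒ no(RD_PORT)  {1A/0Mu/1Ld/1B | 1r 2w}
  5. MEM→r0 ⇒ go  {1A/0Mu/0Ld/1B | 0r 1w}
  6. MUL→r4 ⇒ no(FU)  {1A/0Mu/0Ld/1B | 0r 1w}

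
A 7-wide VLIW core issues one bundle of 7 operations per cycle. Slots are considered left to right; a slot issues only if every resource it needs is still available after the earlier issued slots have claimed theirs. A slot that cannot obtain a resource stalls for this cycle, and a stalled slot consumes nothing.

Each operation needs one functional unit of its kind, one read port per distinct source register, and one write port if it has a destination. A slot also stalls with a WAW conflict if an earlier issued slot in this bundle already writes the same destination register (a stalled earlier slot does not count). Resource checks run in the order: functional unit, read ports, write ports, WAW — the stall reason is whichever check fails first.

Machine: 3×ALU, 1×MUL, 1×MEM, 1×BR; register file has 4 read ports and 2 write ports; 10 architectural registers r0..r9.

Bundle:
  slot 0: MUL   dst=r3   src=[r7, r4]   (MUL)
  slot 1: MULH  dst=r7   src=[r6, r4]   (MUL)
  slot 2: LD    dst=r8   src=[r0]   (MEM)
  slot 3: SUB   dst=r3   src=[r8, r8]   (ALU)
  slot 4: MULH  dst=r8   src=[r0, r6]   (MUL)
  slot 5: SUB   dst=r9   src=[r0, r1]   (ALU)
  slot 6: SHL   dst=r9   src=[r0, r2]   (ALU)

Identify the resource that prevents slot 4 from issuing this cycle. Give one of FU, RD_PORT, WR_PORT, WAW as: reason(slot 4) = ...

  0. MUL→r3 ⇒ go  {3A/0Mu/1Ld/1B | 2r 1w}
  1. MUL→r7 ⇒ no(FU)  {3A/0Mu/1Ld/1B | 2r 1w}
  2. MEM→r8 ⇒ go  {3A/0Mu/0Ld/1B | 1r 0w}
  3. ALU→r3 ⇒ no(WR_PORT)  {3A/0Mu/0Ld/1B | 1r 0w}
  4. MUL→r8 ⇒ no(FU)  {3A/0Mu/0Ld/1B | 1r 0w}
  5. ALU→r9 ⇒ no(RD_PORT)  {3A/0Mu/0Ld/1B | 1r 0w}
  6. ALU→r9 ⇒ no(RD_PORT)  {3A/0Mu/0Ld/1B | 1r 0w}

reason(slot 4) = FU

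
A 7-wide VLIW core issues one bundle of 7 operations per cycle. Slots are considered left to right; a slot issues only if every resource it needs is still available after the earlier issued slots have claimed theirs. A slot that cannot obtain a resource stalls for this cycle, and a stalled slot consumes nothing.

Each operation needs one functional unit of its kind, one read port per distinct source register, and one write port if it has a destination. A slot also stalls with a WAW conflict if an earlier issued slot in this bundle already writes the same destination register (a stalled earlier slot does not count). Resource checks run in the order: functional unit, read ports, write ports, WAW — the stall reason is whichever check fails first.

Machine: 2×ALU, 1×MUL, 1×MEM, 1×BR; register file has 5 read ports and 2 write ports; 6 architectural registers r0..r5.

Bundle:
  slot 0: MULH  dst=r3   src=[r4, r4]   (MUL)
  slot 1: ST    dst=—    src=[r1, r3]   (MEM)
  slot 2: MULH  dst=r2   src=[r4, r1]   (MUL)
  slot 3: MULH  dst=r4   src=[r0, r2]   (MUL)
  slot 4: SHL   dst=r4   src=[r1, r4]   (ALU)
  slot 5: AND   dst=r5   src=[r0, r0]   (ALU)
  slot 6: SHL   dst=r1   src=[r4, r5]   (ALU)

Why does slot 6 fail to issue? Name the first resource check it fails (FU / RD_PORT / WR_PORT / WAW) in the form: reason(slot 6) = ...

reason(slot 6) = RD_PORT

  0. MUL→r3 ⇒ go  {2A/0Mu/1Ld/1B | 4r 1w}
  1. MEM ⇒ go  {2A/0Mu/0Ld/1B | 2r 1w}
  2. MUL→r2 ⇒ no(FU)  {2A/0Mu/0Ld/1B | 2r 1w}
  3. MUL→r4 ⇒ no(FU)  {2A/0Mu/0Ld/1B | 2r 1w}
  4. ALU→r4 ⇒ go  {1A/0Mu/0Ld/1B | 0r 0w}
  5. ALU→r5 ⇒ no(RD_PORT)  {1A/0Mu/0Ld/1B | 0r 0w}
  6. ALU→r1 ⇒ no(RD_PORT)  {1A/0Mu/0Ld/1B | 0r 0w}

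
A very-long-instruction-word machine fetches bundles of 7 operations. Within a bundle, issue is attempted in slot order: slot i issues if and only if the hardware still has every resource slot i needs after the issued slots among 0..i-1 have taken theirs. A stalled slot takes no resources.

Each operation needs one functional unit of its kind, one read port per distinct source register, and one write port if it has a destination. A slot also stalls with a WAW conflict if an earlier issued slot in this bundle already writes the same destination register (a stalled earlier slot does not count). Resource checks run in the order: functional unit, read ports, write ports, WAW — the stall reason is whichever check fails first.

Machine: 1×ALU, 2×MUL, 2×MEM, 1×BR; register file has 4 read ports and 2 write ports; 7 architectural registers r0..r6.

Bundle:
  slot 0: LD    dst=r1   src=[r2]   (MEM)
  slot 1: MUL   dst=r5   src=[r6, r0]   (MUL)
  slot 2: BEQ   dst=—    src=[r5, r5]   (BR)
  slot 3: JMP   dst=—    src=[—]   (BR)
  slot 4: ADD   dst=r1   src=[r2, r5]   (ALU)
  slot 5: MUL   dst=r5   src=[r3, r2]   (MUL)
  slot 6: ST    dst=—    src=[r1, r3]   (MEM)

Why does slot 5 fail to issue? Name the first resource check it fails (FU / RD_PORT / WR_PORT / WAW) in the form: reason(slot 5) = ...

reason(slot 5) = RD_PORT

slot 0 (MEM): ISSUE — free A1,Mu2,Ld1,B1 rp3 wp1
slot 1 (MUL): ISSUE — free A1,Mu1,Ld1,B1 rp1 wp0
slot 2 (BR): ISSUE — free A1,Mu1,Ld1,B0 rp0 wp0
slot 3 (BR): stall FU — free A1,Mu1,Ld1,B0 rp0 wp0
slot 4 (ALU): stall RD_PORT — free A1,Mu1,Ld1,B0 rp0 wp0
slot 5 (MUL): stall RD_PORT — free A1,Mu1,Ld1,B0 rp0 wp0
slot 6 (MEM): stall RD_PORT — free A1,Mu1,Ld1,B0 rp0 wp0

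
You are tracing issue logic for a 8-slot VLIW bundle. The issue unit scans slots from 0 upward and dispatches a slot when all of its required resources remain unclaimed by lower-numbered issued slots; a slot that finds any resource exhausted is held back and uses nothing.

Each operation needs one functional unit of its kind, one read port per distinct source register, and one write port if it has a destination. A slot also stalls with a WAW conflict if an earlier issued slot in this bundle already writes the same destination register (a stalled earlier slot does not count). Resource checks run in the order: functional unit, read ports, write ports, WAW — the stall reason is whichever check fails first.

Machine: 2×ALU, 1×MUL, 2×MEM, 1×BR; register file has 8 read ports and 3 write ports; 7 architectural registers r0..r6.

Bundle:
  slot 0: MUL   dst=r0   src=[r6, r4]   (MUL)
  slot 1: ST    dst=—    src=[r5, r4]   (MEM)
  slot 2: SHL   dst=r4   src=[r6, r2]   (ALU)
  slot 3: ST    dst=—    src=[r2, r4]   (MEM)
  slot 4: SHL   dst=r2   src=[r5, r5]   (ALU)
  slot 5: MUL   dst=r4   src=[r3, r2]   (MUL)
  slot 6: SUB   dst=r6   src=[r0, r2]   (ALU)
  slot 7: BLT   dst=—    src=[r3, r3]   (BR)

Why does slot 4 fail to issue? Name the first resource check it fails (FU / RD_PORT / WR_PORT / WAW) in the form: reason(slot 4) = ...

#0 MUL src=r6,r4 dispatched  <A:2 Mu:0 Ld:2 B:1 rd:6 wr:2>
#1 MEM src=r5,r4 dispatched  <A:2 Mu:0 Ld:1 B:1 rd:4 wr:2>
#2 ALU src=r6,r2 dispatched  <A:1 Mu:0 Ld:1 B:1 rd:2 wr:1>
#3 MEM src=r2,r4 dispatched  <A:1 Mu:0 Ld:0 B:1 rd:0 wr:1>
#4 ALU src=r5,r5 held:RD_PORT  <A:1 Mu:0 Ld:0 B:1 rd:0 wr:1>
#5 MUL src=r3,r2 held:FU  <A:1 Mu:0 Ld:0 B:1 rd:0 wr:1>
#6 ALU src=r0,r2 held:RD_PORT  <A:1 Mu:0 Ld:0 B:1 rd:0 wr:1>
#7 BR src=r3,r3 held:RD_PORT  <A:1 Mu:0 Ld:0 B:1 rd:0 wr:1>

reason(slot 4) = RD_PORT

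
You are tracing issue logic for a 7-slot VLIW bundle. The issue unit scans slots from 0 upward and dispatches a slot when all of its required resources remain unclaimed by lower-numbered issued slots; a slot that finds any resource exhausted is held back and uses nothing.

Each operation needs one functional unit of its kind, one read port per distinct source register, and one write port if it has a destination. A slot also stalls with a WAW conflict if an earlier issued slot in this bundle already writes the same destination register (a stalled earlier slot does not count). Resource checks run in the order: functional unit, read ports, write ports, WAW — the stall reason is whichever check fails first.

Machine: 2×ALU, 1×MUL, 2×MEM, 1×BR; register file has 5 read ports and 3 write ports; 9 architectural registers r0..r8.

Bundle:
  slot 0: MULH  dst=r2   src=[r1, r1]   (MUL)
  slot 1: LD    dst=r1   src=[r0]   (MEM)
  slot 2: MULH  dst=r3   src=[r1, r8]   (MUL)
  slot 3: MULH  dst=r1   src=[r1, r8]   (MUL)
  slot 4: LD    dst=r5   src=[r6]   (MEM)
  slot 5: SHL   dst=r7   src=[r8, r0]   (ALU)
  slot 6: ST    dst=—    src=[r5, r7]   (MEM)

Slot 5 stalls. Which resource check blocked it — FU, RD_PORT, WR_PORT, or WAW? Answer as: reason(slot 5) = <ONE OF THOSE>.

#0 MUL src=r1,r1 dispatched  <A:2 Mu:0 Ld:2 B:1 rd:4 wr:2>
#1 MEM src=r0 dispatched  <A:2 Mu:0 Ld:1 B:1 rd:3 wr:1>
#2 MUL src=r1,r8 held:FU  <A:2 Mu:0 Ld:1 B:1 rd:3 wr:1>
#3 MUL src=r1,r8 held:FU  <A:2 Mu:0 Ld:1 B:1 rd:3 wr:1>
#4 MEM src=r6 dispatched  <A:2 Mu:0 Ld:0 B:1 rd:2 wr:0>
#5 ALU src=r8,r0 held:WR_PORT  <A:2 Mu:0 Ld:0 B:1 rd:2 wr:0>
#6 MEM src=r5,r7 held:FU  <A:2 Mu:0 Ld:0 B:1 rd:2 wr:0>

reason(slot 5) = WR_PORT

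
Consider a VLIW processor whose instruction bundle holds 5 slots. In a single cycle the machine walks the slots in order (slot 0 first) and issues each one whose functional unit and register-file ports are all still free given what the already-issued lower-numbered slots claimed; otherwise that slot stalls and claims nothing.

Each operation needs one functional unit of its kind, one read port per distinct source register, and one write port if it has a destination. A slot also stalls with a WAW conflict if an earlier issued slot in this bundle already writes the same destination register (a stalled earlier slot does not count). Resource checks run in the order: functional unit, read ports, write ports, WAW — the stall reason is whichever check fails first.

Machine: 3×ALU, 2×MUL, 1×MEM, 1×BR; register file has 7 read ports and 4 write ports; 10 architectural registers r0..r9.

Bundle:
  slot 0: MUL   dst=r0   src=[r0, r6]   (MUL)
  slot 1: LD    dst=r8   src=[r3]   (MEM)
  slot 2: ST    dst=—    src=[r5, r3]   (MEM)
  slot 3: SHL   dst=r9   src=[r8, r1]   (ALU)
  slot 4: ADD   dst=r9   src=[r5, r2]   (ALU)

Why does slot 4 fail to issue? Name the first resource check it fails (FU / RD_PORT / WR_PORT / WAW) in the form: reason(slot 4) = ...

[0] MUL needs rd=2 wr=1: ok; after: ALU=3 MUL=1 MEM=1 BR=1, R=5, W=3
[1] MEM needs rd=1 wr=1: ok; after: ALU=3 MUL=1 MEM=0 BR=1, R=4, W=2
[2] MEM needs rd=2 wr=0: FU; after: ALU=3 MUL=1 MEM=0 BR=1, R=4, W=2
[3] ALU needs rd=2 wr=1: ok; after: ALU=2 MUL=1 MEM=0 BR=1, R=2, W=1
[4] ALU needs rd=2 wr=1: WAW; after: ALU=2 MUL=1 MEM=0 BR=1, R=2, W=1

reason(slot 4) = WAW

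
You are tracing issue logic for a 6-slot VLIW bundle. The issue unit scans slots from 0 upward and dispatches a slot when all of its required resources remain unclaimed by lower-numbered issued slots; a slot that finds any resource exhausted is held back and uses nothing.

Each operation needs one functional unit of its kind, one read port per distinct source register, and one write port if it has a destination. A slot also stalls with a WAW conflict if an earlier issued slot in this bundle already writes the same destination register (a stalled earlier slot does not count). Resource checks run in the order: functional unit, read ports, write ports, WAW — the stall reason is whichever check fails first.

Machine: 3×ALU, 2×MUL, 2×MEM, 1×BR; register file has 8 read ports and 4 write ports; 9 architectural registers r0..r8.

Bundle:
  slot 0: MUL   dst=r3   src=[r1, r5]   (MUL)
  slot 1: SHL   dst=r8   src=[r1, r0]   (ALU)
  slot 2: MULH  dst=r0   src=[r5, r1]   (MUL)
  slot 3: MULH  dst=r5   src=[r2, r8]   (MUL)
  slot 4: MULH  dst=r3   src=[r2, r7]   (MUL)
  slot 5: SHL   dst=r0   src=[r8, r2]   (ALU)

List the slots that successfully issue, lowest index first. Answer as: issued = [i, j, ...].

issued = [0, 1, 2]

(0) want 1×MUL +2rd +1wr — yes → AL3|MU1|ME2|BR1|rd6|wr3
(1) want 1×ALU +2rd +1wr — yes → AL2|MU1|ME2|BR1|rd4|wr2
(2) want 1×MUL +2rd +1wr — yes → AL2|MU0|ME2|BR1|rd2|wr1
(3) want 1×MUL +2rd +1wr — FU → AL2|MU0|ME2|BR1|rd2|wr1
(4) want 1×MUL +2rd +1wr — FU → AL2|MU0|ME2|BR1|rd2|wr1
(5) want 1×ALU +2rd +1wr — WAW → AL2|MU0|ME2|BR1|rd2|wr1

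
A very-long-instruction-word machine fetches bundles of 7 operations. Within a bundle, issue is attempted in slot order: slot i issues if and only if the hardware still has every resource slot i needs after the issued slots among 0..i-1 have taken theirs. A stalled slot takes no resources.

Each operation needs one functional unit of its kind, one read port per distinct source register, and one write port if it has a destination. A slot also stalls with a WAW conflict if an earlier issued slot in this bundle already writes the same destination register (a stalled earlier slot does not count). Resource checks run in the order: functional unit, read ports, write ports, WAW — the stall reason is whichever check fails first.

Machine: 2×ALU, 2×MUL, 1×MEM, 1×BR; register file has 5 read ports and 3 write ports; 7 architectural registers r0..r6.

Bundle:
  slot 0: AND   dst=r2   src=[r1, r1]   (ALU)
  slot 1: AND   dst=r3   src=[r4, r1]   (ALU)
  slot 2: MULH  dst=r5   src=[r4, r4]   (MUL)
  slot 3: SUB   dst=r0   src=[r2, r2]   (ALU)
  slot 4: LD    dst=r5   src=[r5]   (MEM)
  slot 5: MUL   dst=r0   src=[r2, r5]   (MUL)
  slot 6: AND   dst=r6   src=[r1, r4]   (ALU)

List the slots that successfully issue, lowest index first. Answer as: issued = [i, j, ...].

issued = [0, 1, 2]

  0. ALU→r2 ⇒ go  {1A/2Mu/1Ld/1B | 4r 2w}
  1. ALU→r3 ⇒ go  {0A/2Mu/1Ld/1B | 2r 1w}
  2. MUL→r5 ⇒ go  {0A/1Mu/1Ld/1B | 1r 0w}
  3. ALU→r0 ⇒ no(FU)  {0A/1Mu/1Ld/1B | 1r 0w}
  4. MEM→r5 ⇒ no(WR_PORT)  {0A/1Mu/1Ld/1B | 1r 0w}
  5. MUL→r0 ⇒ no(RD_PORT)  {0A/1Mu/1Ld/1B | 1r 0w}
  6. ALU→r6 ⇒ no(FU)  {0A/1Mu/1Ld/1B | 1r 0w}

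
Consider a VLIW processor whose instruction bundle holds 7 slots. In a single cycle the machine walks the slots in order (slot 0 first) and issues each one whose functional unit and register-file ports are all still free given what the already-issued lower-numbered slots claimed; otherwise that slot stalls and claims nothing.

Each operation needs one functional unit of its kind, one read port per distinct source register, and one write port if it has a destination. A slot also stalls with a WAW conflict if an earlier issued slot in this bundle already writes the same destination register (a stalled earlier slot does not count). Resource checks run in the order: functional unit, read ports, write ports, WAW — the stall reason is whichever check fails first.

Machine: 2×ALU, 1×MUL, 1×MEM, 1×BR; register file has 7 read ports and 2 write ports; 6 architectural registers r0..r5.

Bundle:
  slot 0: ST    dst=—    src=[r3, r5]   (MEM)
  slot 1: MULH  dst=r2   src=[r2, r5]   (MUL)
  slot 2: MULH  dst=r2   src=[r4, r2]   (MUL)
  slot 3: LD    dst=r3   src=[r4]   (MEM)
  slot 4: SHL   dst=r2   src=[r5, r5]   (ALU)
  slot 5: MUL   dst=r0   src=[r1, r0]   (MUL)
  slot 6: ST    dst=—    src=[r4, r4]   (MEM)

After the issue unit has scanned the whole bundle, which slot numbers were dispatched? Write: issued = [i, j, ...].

slot 0 (MEM): ISSUE — free A2,Mu1,Ld0,B1 rp5 wp2
slot 1 (MUL): ISSUE — free A2,Mu0,Ld0,B1 rp3 wp1
slot 2 (MUL): stall FU — free A2,Mu0,Ld0,B1 rp3 wp1
slot 3 (MEM): stall FU — free A2,Mu0,Ld0,B1 rp3 wp1
slot 4 (ALU): stall WAW — free A2,Mu0,Ld0,B1 rp3 wp1
slot 5 (MUL): stall FU — free A2,Mu0,Ld0,B1 rp3 wp1
slot 6 (MEM): stall FU — free A2,Mu0,Ld0,B1 rp3 wp1

issued = [0, 1]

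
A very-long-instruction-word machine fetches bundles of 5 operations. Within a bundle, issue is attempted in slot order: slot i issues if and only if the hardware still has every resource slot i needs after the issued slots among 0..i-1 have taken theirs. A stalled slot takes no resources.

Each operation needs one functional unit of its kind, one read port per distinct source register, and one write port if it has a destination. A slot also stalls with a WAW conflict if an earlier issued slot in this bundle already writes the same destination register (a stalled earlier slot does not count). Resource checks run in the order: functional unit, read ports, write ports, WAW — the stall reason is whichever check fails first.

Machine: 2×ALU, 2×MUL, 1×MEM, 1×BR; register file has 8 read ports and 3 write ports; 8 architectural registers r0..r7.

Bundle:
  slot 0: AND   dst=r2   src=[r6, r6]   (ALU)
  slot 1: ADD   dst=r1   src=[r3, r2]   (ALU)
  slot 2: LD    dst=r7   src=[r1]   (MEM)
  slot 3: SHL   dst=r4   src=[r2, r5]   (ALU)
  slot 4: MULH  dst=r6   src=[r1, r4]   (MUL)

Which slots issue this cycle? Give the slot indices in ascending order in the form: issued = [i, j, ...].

issued = [0, 1, 2]

  0. ALU→r2 ⇒ go  {1A/2Mu/1Ld/1B | 7r 2w}
  1. ALU→r1 ⇒ go  {0A/2Mu/1Ld/1B | 5r 1w}
  2. MEM→r7 ⇒ go  {0A/2Mu/0Ld/1B | 4r 0w}
  3. ALU→r4 ⇒ no(FU)  {0A/2Mu/0Ld/1B | 4r 0w}
  4. MUL→r6 ⇒ no(WR_PORT)  {0A/2Mu/0Ld/1B | 4r 0w}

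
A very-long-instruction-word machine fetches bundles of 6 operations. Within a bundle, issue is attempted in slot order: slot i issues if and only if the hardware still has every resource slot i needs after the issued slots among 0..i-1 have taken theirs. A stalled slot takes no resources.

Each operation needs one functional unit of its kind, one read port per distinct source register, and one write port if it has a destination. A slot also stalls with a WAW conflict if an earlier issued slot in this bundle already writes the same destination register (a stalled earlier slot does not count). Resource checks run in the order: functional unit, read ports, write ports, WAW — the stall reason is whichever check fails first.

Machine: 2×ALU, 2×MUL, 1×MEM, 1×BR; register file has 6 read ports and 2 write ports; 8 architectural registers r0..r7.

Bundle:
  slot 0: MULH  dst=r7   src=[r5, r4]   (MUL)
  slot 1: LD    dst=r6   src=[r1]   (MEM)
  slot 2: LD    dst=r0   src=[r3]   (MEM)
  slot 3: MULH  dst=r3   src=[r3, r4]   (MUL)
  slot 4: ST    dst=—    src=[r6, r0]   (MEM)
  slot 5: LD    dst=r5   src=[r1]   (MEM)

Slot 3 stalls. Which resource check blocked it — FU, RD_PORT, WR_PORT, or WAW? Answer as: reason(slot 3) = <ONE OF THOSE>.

reason(slot 3) = WR_PORT

[0] MUL needs rd=2 wr=1: ok; after: ALU=2 MUL=1 MEM=1 BR=1, R=4, W=1
[1] MEM needs rd=1 wr=1: ok; after: ALU=2 MUL=1 MEM=0 BR=1, R=3, W=0
[2] MEM needs rd=1 wr=1: FU; after: ALU=2 MUL=1 MEM=0 BR=1, R=3, W=0
[3] MUL needs rd=2 wr=1: WR_PORT; after: ALU=2 MUL=1 MEM=0 BR=1, R=3, W=0
[4] MEM needs rd=2 wr=0: FU; after: ALU=2 MUL=1 MEM=0 BR=1, R=3, W=0
[5] MEM needs rd=1 wr=1: FU; after: ALU=2 MUL=1 MEM=0 BR=1, R=3, W=0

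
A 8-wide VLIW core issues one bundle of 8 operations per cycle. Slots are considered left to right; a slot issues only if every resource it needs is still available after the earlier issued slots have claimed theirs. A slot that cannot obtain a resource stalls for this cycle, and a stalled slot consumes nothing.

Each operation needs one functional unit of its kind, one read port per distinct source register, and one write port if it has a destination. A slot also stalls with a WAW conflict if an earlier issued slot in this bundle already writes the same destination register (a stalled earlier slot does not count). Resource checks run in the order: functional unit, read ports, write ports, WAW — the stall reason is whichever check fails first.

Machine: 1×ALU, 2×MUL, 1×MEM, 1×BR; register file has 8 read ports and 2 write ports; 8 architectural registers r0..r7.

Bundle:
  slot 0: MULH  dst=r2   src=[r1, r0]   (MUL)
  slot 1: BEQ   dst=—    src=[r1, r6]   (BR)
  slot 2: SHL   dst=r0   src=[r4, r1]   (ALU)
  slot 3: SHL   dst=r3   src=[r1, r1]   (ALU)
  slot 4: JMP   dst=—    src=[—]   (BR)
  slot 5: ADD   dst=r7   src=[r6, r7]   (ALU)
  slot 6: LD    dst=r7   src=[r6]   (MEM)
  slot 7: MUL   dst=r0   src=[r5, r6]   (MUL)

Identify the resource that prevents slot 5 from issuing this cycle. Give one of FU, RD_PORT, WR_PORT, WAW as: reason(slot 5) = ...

[0] MUL needs rd=2 wr=1: ok; after: ALU=1 MUL=1 MEM=1 BR=1, R=6, W=1
[1] BR needs rd=2 wr=0: ok; after: ALU=1 MUL=1 MEM=1 BR=0, R=4, W=1
[2] ALU needs rd=2 wr=1: ok; after: ALU=0 MUL=1 MEM=1 BR=0, R=2, W=0
[3] ALU needs rd=1 wr=1: FU; after: ALU=0 MUL=1 MEM=1 BR=0, R=2, W=0
[4] BR needs rd=0 wr=0: FU; after: ALU=0 MUL=1 MEM=1 BR=0, R=2, W=0
[5] ALU needs rd=2 wr=1: FU; after: ALU=0 MUL=1 MEM=1 BR=0, R=2, W=0
[6] MEM needs rd=1 wr=1: WR_PORT; after: ALU=0 MUL=1 MEM=1 BR=0, R=2, W=0
[7] MUL needs rd=2 wr=1: WR_PORT; after: ALU=0 MUL=1 MEM=1 BR=0, R=2, W=0

reason(slot 5) = FU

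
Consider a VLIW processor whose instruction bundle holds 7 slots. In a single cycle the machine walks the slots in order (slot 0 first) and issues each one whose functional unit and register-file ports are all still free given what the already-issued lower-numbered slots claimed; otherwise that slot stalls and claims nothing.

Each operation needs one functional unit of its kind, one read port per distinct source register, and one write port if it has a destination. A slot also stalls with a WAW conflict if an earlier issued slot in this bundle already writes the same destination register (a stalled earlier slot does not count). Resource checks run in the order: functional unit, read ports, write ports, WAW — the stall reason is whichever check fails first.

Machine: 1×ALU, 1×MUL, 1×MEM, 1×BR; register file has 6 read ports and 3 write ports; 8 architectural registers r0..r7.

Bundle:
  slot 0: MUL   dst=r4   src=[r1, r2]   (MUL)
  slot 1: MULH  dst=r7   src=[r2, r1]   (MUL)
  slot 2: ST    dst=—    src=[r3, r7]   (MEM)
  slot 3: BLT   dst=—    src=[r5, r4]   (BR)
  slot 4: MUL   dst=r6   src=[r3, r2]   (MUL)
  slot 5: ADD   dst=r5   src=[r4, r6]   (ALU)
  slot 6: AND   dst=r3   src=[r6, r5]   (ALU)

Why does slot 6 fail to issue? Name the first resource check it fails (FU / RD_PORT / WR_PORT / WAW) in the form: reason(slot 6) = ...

reason(slot 6) = RD_PORT

slot 0 (MUL): ISSUE — free A1,Mu0,Ld1,B1 rp4 wp2
slot 1 (MUL): stall FU — free A1,Mu0,Ld1,B1 rp4 wp2
slot 2 (MEM): ISSUE — free A1,Mu0,Ld0,B1 rp2 wp2
slot 3 (BR): ISSUE — free A1,Mu0,Ld0,B0 rp0 wp2
slot 4 (MUL): stall FU — free A1,Mu0,Ld0,B0 rp0 wp2
slot 5 (ALU): stall RD_PORT — free A1,Mu0,Ld0,B0 rp0 wp2
slot 6 (ALU): stall RD_PORT — free A1,Mu0,Ld0,B0 rp0 wp2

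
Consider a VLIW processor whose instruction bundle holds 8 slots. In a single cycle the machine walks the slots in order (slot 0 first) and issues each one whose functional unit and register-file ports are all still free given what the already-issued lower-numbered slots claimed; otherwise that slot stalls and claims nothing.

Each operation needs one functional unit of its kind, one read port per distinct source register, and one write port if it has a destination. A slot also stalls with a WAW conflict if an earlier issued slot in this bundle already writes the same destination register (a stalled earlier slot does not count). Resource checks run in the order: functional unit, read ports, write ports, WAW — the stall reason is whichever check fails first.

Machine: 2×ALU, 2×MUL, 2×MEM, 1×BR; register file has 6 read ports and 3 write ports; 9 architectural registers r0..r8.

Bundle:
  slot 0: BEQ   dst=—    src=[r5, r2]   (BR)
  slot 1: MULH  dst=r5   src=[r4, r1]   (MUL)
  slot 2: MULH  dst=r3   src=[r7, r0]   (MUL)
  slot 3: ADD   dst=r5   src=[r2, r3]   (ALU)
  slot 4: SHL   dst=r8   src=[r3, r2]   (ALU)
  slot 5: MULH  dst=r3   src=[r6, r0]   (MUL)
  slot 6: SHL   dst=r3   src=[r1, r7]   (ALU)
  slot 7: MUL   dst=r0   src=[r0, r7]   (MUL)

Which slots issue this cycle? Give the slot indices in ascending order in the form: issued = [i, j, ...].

#0 BR src=r5,r2 dispatched  <A:2 Mu:2 Ld:2 B:0 rd:4 wr:3>
#1 MUL src=r4,r1 dispatched  <A:2 Mu:1 Ld:2 B:0 rd:2 wr:2>
#2 MUL src=r7,r0 dispatched  <A:2 Mu:0 Ld:2 B:0 rd:0 wr:1>
#3 ALU src=r2,r3 held:RD_PORT  <A:2 Mu:0 Ld:2 B:0 rd:0 wr:1>
#4 ALU src=r3,r2 held:RD_PORT  <A:2 Mu:0 Ld:2 B:0 rd:0 wr:1>
#5 MUL src=r6,r0 held:FU  <A:2 Mu:0 Ld:2 B:0 rd:0 wr:1>
#6 ALU src=r1,r7 held:RD_PORT  <A:2 Mu:0 Ld:2 B:0 rd:0 wr:1>
#7 MUL src=r0,r7 held:FU  <A:2 Mu:0 Ld:2 B:0 rd:0 wr:1>

issued = [0, 1, 2]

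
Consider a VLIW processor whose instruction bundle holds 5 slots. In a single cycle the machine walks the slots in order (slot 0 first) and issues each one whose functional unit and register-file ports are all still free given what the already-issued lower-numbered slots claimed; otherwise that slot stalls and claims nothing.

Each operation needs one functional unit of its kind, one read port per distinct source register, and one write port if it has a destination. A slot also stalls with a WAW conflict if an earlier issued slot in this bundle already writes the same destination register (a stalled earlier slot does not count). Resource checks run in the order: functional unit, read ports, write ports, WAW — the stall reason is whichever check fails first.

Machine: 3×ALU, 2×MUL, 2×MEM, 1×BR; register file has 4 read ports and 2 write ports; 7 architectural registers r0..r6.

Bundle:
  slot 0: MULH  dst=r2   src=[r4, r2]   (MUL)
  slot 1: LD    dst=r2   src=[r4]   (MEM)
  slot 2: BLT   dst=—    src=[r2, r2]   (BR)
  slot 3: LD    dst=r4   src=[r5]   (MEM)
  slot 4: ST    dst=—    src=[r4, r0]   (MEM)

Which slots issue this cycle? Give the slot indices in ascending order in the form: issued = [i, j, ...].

issued = [0, 2, 3]

[0] MUL needs rd=2 wr=1: ok; after: ALU=3 MUL=1 MEM=2 BR=1, R=2, W=1
[1] MEM needs rd=1 wr=1: WAW; after: ALU=3 MUL=1 MEM=2 BR=1, R=2, W=1
[2] BR needs rd=1 wr=0: ok; after: ALU=3 MUL=1 MEM=2 BR=0, R=1, W=1
[3] MEM needs rd=1 wr=1: ok; after: ALU=3 MUL=1 MEM=1 BR=0, R=0, W=0
[4] MEM needs rd=2 wr=0: RD_PORT; after: ALU=3 MUL=1 MEM=1 BR=0, R=0, W=0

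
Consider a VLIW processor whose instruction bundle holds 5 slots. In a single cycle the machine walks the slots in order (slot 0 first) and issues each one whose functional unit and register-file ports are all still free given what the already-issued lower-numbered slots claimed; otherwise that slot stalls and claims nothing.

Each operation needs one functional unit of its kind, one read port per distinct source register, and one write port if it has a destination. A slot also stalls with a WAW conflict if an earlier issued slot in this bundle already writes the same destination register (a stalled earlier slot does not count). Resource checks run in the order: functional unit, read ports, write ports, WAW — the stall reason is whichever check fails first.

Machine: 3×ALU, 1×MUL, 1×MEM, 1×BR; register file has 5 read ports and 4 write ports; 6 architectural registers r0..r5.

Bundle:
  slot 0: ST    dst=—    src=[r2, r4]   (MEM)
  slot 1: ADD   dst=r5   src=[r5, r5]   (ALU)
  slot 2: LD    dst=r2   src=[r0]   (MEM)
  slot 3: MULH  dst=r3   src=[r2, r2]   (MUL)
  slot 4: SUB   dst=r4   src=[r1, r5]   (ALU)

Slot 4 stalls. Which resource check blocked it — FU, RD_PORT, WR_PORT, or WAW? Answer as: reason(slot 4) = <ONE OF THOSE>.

(0) want 1×MEM +2rd +0wr — yes → AL3|MU1|ME0|BR1|rd3|wr4
(1) want 1×ALU +1rd +1wr — yes → AL2|MU1|ME0|BR1|rd2|wr3
(2) want 1×MEM +1rd +1wr — FU → AL2|MU1|ME0|BR1|rd2|wr3
(3) want 1×MUL +1rd +1wr — yes → AL2|MU0|ME0|BR1|rd1|wr2
(4) want 1×ALU +2rd +1wr — RD_PORT → AL2|MU0|ME0|BR1|rd1|wr2

reason(slot 4) = RD_PORT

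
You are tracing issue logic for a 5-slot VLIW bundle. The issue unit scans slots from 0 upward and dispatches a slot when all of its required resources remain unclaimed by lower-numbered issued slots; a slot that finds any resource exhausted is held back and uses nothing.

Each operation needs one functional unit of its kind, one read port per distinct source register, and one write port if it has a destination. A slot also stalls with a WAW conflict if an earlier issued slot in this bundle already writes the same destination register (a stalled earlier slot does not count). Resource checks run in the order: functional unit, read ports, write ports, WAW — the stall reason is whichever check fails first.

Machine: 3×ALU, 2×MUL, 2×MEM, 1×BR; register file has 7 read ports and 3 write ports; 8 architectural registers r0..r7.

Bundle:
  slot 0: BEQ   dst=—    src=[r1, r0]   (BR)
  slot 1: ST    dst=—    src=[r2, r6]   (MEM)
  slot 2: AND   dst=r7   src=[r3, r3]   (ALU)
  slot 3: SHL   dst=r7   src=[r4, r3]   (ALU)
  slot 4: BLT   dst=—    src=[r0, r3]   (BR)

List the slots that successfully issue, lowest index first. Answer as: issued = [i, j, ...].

[0] BR needs rd=2 wr=0: ok; after: ALU=3 MUL=2 MEM=2 BR=0, R=5, W=3
[1] MEM needs rd=2 wr=0: ok; after: ALU=3 MUL=2 MEM=1 BR=0, R=3, W=3
[2] ALU needs rd=1 wr=1: ok; after: ALU=2 MUL=2 MEM=1 BR=0, R=2, W=2
[3] ALU needs rd=2 wr=1: WAW; after: ALU=2 MUL=2 MEM=1 BR=0, R=2, W=2
[4] BR needs rd=2 wr=0: FU; after: ALU=2 MUL=2 MEM=1 BR=0, R=2, W=2

issued = [0, 1, 2]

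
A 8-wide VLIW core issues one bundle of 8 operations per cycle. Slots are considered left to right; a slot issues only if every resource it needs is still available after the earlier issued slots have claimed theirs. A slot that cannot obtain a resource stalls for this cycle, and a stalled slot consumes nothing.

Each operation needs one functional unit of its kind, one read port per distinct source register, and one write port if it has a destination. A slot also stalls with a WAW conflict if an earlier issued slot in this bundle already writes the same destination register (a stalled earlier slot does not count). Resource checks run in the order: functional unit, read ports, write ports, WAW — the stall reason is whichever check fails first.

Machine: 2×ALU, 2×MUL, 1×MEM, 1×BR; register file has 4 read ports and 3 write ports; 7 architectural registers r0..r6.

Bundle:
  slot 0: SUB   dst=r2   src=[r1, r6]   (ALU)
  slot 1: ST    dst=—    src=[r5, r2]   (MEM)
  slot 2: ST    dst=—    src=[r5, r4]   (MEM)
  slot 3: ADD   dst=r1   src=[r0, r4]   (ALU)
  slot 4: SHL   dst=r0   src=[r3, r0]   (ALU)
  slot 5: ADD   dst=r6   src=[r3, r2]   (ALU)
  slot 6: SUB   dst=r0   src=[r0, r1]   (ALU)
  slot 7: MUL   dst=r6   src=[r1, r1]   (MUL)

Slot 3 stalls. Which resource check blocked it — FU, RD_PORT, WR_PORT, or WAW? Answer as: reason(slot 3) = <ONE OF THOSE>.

  0. ALU→r2 ⇒ go  {1A/2Mu/1Ld/1B | 2r 2w}
  1. MEM ⇒ go  {1A/2Mu/0Ld/1B | 0r 2w}
  2. MEM ⇒ no(FU)  {1A/2Mu/0Ld/1B | 0r 2w}
  3. ALU→r1 ⇒ no(RD_PORT)  {1A/2Mu/0Ld/1B | 0r 2w}
  4. ALU→r0 ⇒ no(RD_PORT)  {1A/2Mu/0Ld/1B | 0r 2w}
  5. ALU→r6 ⇒ no(RD_PORT)  {1A/2Mu/0Ld/1B | 0r 2w}
  6. ALU→r0 ⇒ no(RD_PORT)  {1A/2Mu/0Ld/1B | 0r 2w}
  7. MUL→r6 ⇒ no(RD_PORT)  {1A/2Mu/0Ld/1B | 0r 2w}

reason(slot 3) = RD_PORT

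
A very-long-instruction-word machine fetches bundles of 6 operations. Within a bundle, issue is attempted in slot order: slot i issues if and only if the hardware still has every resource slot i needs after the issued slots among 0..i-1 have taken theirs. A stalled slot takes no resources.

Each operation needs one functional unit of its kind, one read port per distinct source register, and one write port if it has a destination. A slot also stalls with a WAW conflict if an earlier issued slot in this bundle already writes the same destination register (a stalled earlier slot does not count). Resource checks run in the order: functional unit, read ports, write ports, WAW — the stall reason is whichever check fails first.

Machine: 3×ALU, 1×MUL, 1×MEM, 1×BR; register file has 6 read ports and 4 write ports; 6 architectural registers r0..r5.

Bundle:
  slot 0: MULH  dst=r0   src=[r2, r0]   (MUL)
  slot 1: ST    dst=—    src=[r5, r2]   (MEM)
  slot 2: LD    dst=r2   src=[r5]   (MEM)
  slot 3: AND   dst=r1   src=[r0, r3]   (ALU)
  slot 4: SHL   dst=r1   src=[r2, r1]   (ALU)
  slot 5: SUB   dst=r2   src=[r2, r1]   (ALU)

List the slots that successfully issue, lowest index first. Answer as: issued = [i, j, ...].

issued = [0, 1, 3]

  0. MUL→r0 ⇒ go  {3A/0Mu/1Ld/1B | 4r 3w}
  1. MEM ⇒ go  {3A/0Mu/0Ld/1B | 2r 3w}
  2. MEM→r2 ⇒ no(FU)  {3A/0Mu/0Ld/1B | 2r 3w}
  3. ALU→r1 ⇒ go  {2A/0Mu/0Ld/1B | 0r 2w}
  4. ALU→r1 ⇒ no(RD_PORT)  {2A/0Mu/0Ld/1B | 0r 2w}
  5. ALU→r2 ⇒ no(RD_PORT)  {2A/0Mu/0Ld/1B | 0r 2w}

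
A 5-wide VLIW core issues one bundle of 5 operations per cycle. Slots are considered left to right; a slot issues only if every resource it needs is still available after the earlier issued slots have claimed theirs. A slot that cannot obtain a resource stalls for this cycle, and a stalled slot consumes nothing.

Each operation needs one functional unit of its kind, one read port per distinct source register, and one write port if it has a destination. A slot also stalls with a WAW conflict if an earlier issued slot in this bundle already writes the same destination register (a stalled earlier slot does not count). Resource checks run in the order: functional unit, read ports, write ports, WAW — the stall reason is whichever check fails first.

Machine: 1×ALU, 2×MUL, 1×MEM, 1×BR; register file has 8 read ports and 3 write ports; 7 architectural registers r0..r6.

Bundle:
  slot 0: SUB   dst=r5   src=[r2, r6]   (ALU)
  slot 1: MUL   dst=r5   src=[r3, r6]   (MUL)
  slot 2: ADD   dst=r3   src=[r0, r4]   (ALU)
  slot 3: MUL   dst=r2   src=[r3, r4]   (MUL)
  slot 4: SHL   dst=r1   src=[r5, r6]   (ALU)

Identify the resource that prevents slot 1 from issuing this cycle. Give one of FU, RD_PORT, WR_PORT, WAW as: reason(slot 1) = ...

reason(slot 1) = WAW

[0] ALU needs rd=2 wr=1: ok; after: ALU=0 MUL=2 MEM=1 BR=1, R=6, W=2
[1] MUL needs rd=2 wr=1: WAW; after: ALU=0 MUL=2 MEM=1 BR=1, R=6, W=2
[2] ALU needs rd=2 wr=1: FU; after: ALU=0 MUL=2 MEM=1 BR=1, R=6, W=2
[3] MUL needs rd=2 wr=1: ok; after: ALU=0 MUL=1 MEM=1 BR=1, R=4, W=1
[4] ALU needs rd=2 wr=1: FU; after: ALU=0 MUL=1 MEM=1 BR=1, R=4, W=1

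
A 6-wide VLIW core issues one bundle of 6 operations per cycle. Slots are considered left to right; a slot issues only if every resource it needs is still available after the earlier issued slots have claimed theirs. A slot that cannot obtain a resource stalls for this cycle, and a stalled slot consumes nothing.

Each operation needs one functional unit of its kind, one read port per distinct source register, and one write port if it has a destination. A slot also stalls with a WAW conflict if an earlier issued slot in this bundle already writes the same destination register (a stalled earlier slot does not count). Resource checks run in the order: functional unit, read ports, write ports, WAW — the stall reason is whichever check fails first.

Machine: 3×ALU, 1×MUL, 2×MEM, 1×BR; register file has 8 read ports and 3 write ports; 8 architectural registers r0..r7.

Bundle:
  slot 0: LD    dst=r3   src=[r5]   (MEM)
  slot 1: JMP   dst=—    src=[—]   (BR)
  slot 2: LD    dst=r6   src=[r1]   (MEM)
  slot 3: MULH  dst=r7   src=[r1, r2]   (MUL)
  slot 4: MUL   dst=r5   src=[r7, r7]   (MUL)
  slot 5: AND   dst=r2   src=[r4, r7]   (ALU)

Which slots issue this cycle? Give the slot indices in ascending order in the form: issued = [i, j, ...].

#0 MEM src=r5 dispatched  <A:3 Mu:1 Ld:1 B:1 rd:7 wr:2>
#1 BR src=- dispatched  <A:3 Mu:1 Ld:1 B:0 rd:7 wr:2>
#2 MEM src=r1 dispatched  <A:3 Mu:1 Ld:0 B:0 rd:6 wr:1>
#3 MUL src=r1,r2 dispatched  <A:3 Mu:0 Ld:0 B:0 rd:4 wr:0>
#4 MUL src=r7,r7 held:FU  <A:3 Mu:0 Ld:0 B:0 rd:4 wr:0>
#5 ALU src=r4,r7 held:WR_PORT  <A:3 Mu:0 Ld:0 B:0 rd:4 wr:0>

issued = [0, 1, 2, 3]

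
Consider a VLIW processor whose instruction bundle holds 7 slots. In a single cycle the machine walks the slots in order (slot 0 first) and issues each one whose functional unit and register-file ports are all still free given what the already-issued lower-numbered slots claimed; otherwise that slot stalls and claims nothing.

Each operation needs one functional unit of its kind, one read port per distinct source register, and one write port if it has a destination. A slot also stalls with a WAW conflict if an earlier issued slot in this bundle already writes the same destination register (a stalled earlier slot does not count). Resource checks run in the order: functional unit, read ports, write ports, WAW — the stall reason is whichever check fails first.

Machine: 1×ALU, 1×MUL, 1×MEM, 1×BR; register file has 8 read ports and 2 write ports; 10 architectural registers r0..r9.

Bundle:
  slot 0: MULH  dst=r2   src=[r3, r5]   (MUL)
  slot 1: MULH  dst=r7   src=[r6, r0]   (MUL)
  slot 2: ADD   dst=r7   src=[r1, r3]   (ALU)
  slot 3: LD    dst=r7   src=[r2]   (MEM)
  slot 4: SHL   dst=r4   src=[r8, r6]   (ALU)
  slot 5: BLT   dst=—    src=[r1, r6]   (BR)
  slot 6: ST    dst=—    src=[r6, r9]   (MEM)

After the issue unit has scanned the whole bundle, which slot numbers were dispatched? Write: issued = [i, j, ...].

issued = [0, 2, 5, 6]

  0. MUL→r2 ⇒ go  {1A/0Mu/1Ld/1B | 6r 1w}
  1. MUL→r7 ⇒ no(FU)  {1A/0Mu/1Ld/1B | 6r 1w}
  2. ALU→r7 ⇒ go  {0A/0Mu/1Ld/1B | 4r 0w}
  3. MEM→r7 ⇒ no(WR_PORT)  {0A/0Mu/1Ld/1B | 4r 0w}
  4. ALU→r4 ⇒ no(FU)  {0A/0Mu/1Ld/1B | 4r 0w}
  5. BR ⇒ go  {0A/0Mu/1Ld/0B | 2r 0w}
  6. MEM ⇒ go  {0A/0Mu/0Ld/0B | 0r 0w}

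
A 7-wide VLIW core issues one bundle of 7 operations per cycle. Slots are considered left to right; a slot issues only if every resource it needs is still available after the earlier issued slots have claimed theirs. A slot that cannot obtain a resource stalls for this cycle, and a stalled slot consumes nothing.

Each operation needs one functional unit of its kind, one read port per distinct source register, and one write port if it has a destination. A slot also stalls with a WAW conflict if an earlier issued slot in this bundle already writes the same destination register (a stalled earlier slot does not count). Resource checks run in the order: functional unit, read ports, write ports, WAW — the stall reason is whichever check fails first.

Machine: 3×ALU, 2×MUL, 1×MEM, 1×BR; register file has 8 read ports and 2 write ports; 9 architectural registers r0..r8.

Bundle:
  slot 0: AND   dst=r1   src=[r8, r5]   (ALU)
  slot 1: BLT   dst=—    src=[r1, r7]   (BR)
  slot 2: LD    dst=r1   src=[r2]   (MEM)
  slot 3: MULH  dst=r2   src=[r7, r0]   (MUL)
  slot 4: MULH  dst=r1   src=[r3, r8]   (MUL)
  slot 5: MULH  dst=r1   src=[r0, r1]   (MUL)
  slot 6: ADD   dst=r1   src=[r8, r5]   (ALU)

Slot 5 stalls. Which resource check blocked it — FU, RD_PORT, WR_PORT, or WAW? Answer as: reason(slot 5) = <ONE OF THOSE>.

[0] ALU needs rd=2 wr=1: ok; after: ALU=2 MUL=2 MEM=1 BR=1, R=6, W=1
[1] BR needs rd=2 wr=0: ok; after: ALU=2 MUL=2 MEM=1 BR=0, R=4, W=1
[2] MEM needs rd=1 wr=1: WAW; after: ALU=2 MUL=2 MEM=1 BR=0, R=4, W=1
[3] MUL needs rd=2 wr=1: ok; after: ALU=2 MUL=1 MEM=1 BR=0, R=2, W=0
[4] MUL needs rd=2 wr=1: WR_PORT; after: ALU=2 MUL=1 MEM=1 BR=0, R=2, W=0
[5] MUL needs rd=2 wr=1: WR_PORT; after: ALU=2 MUL=1 MEM=1 BR=0, R=2, W=0
[6] ALU needs rd=2 wr=1: WR_PORT; after: ALU=2 MUL=1 MEM=1 BR=0, R=2, W=0

reason(slot 5) = WR_PORT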